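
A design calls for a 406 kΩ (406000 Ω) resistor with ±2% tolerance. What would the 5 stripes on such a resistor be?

406000 Ω = 406 × 10^3.
4 → yellow
0 → black
6 → blue
Multiplier 10^3 → orange.
±2% tolerance → red.

yellow, black, blue, orange, red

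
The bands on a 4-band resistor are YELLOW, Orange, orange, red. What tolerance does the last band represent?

The last band, red, is the tolerance band.
Red corresponds to ±2%.

±2%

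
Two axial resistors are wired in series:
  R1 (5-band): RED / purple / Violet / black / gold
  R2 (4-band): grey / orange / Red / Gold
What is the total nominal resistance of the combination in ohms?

R1: red, violet, violet → 277; black ×1 → 277 Ω.
R2: grey, orange → 83; red ×10^2 → 8300 Ω.
Series: 277 + 8300 = 8577 Ω.

8577 Ω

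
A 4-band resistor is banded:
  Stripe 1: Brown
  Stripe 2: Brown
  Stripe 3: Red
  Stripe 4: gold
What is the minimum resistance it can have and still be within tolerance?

Brown → 1 (first significant figure)
Brown → 1 (second significant figure)
Red → ×10^2 multiplier
Gold → ±5% tolerance
11 × 100 = 1100 Ω
Minimum = 1100 × (1 − 5/100) = 1045 Ω.

1045 Ω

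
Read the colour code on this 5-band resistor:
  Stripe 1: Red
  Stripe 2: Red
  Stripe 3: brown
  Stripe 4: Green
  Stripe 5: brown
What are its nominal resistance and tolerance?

22100000 Ω ±1%

Red → 2 (first significant figure)
Red → 2 (second significant figure)
Brown → 1 (third significant figure)
Green → ×10^5 multiplier
Brown → ±1% tolerance
221 × 100000 = 22100000 Ω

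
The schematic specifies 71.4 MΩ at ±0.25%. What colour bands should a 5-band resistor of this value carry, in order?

71400000 Ω = 714 × 10^5.
7 → violet
1 → brown
4 → yellow
Multiplier 10^5 → green.
±0.25% tolerance → blue.

violet, brown, yellow, green, blue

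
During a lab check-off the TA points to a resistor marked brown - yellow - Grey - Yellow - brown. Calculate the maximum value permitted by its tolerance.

Brown → 1 (first significant figure)
Yellow → 4 (second significant figure)
Grey → 8 (third significant figure)
Yellow → ×10^4 multiplier
Brown → ±1% tolerance
148 × 10000 = 1480000 Ω
Maximum = 1480000 × (1 + 1/100) = 1494800 Ω.

1494800 Ω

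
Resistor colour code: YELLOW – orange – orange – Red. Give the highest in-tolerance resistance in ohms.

43860 Ω

Yellow → 4 (first significant figure)
Orange → 3 (second significant figure)
Orange → ×10^3 multiplier
Red → ±2% tolerance
43 × 1000 = 43000 Ω
Highest = 43000 × (1 + 2/100) = 43860 Ω.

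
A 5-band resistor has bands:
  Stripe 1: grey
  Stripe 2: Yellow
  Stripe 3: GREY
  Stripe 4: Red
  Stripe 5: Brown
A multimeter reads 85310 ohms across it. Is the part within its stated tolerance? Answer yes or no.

Grey → 8 (first significant figure)
Yellow → 4 (second significant figure)
Grey → 8 (third significant figure)
Red → ×10^2 multiplier
Brown → ±1% tolerance
848 × 100 = 84800 Ω
Allowed range: 83952 Ω to 85648 Ω.
85310 ohms lies inside that range.

yes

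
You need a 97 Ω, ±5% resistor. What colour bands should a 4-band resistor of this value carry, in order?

97 Ω = 97 × 10^0.
9 → white
7 → violet
Multiplier 10^0 → black.
±5% tolerance → gold.

white, violet, black, gold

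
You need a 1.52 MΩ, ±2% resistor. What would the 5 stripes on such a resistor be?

brown, green, red, yellow, red

1520000 Ω = 152 × 10^4.
1 → brown
5 → green
2 → red
Multiplier 10^4 → yellow.
±2% tolerance → red.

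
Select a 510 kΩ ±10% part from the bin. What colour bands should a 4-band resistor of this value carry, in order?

green, brown, yellow, silver

510000 Ω = 51 × 10^4.
5 → green
1 → brown
Multiplier 10^4 → yellow.
±10% tolerance → silver.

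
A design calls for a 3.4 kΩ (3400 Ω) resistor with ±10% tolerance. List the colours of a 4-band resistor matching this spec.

3400 Ω = 34 × 10^2.
3 → orange
4 → yellow
Multiplier 10^2 → red.
±10% tolerance → silver.

orange, yellow, red, silver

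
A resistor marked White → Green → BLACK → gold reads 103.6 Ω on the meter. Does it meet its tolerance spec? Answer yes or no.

White → 9 (first significant figure)
Green → 5 (second significant figure)
Black → ×1 multiplier
Gold → ±5% tolerance
95 × 1 = 95 Ω
Allowed range: 90.25 Ω to 99.75 Ω.
103.6 Ω lies outside that range.

no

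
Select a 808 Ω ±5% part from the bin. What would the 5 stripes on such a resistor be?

808 Ω = 808 × 10^0.
8 → grey
0 → black
8 → grey
Multiplier 10^0 → black.
±5% tolerance → gold.

grey, black, grey, black, gold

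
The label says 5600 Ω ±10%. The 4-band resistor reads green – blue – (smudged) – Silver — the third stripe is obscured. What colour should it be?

5600 Ω = 56 × 10^2.
The third band is the multiplier, 10^2, which is red.

red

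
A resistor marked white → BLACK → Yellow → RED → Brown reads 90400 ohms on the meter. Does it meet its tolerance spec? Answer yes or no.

yes

White → 9 (first significant figure)
Black → 0 (second significant figure)
Yellow → 4 (third significant figure)
Red → ×10^2 multiplier
Brown → ±1% tolerance
904 × 100 = 90400 Ω
Allowed range: 89496 Ω to 91304 Ω.
90400 ohms lies inside that range.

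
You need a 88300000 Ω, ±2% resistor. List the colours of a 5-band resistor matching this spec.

88300000 Ω = 883 × 10^5.
8 → grey
8 → grey
3 → orange
Multiplier 10^5 → green.
±2% tolerance → red.

grey, grey, orange, green, red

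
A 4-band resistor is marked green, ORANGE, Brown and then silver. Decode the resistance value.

530 Ω

Green → 5 (first significant figure)
Orange → 3 (second significant figure)
Brown → ×10 multiplier
53 × 10 = 530 Ω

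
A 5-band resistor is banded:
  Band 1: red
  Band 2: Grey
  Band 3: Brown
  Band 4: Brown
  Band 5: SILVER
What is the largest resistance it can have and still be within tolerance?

3091 Ω

Red → 2 (first significant figure)
Grey → 8 (second significant figure)
Brown → 1 (third significant figure)
Brown → ×10 multiplier
Silver → ±10% tolerance
281 × 10 = 2810 Ω
Largest = 2810 × (1 + 10/100) = 3091 Ω.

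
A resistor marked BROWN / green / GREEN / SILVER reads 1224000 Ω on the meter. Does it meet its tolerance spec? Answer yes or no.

no

Brown → 1 (first significant figure)
Green → 5 (second significant figure)
Green → ×10^5 multiplier
Silver → ±10% tolerance
15 × 100000 = 1500000 Ω
Allowed range: 1350000 Ω to 1650000 Ω.
1224000 Ω lies outside that range.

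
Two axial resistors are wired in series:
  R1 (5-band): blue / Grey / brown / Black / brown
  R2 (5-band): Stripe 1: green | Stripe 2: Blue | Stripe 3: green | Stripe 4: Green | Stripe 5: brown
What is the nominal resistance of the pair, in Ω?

R1: blue, grey, brown → 681; black ×1 → 681 Ω.
R2: green, blue, green → 565; green ×10^5 → 56500000 Ω.
Series: 681 + 56500000 = 56500681 Ω.

56500681 Ω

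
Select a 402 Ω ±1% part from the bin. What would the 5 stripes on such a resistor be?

402 Ω = 402 × 10^0.
4 → yellow
0 → black
2 → red
Multiplier 10^0 → black.
±1% tolerance → brown.

yellow, black, red, black, brown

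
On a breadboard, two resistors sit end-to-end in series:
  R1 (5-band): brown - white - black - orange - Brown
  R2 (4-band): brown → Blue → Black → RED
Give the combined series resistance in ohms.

190016 Ω

R1: brown, white, black → 190; orange ×10^3 → 190000 Ω.
R2: brown, blue → 16; black ×1 → 16 Ω.
Series: 190000 + 16 = 190016 Ω.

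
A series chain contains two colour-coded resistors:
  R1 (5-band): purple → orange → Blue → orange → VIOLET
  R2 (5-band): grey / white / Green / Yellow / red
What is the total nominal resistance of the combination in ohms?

9686000 Ω

R1: violet, orange, blue → 736; orange ×10^3 → 736000 Ω.
R2: grey, white, green → 895; yellow ×10^4 → 8950000 Ω.
Series: 736000 + 8950000 = 9686000 Ω.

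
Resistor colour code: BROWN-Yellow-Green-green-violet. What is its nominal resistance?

Brown → 1 (first significant figure)
Yellow → 4 (second significant figure)
Green → 5 (third significant figure)
Green → ×10^5 multiplier
145 × 100000 = 14500000 Ω

14500000 Ω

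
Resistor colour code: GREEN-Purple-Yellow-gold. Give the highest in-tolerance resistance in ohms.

598500 Ω

Green → 5 (first significant figure)
Violet → 7 (second significant figure)
Yellow → ×10^4 multiplier
Gold → ±5% tolerance
57 × 10000 = 570000 Ω
Highest = 570000 × (1 + 5/100) = 598500 Ω.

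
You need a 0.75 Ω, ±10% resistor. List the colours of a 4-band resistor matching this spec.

violet, green, silver, silver

0.75 Ω = 75 × 10^-2.
7 → violet
5 → green
Multiplier 10^-2 → silver.
±10% tolerance → silver.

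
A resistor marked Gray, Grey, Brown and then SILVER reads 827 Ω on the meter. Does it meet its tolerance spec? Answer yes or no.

Grey → 8 (first significant figure)
Grey → 8 (second significant figure)
Brown → ×10 multiplier
Silver → ±10% tolerance
88 × 10 = 880 Ω
Allowed range: 792 Ω to 968 Ω.
827 Ω lies inside that range.

yes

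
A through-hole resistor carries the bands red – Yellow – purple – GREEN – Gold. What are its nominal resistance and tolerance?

24700000 Ω ±5%

Red → 2 (first significant figure)
Yellow → 4 (second significant figure)
Violet → 7 (third significant figure)
Green → ×10^5 multiplier
Gold → ±5% tolerance
247 × 100000 = 24700000 Ω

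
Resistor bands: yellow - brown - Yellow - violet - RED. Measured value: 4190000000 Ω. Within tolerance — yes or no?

Yellow → 4 (first significant figure)
Brown → 1 (second significant figure)
Yellow → 4 (third significant figure)
Violet → ×10^7 multiplier
Red → ±2% tolerance
414 × 10000000 = 4140000000 Ω
Allowed range: 4057200000 Ω to 4222800000 Ω.
4190000000 Ω lies inside that range.

yes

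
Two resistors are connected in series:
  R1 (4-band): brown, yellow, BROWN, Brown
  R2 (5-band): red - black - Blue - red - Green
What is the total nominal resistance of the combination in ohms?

R1: brown, yellow → 14; brown ×10 → 140 Ω.
R2: red, black, blue → 206; red ×10^2 → 20600 Ω.
Series: 140 + 20600 = 20740 Ω.

20740 Ω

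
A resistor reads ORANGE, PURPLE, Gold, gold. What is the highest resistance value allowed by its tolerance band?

Orange → 3 (first significant figure)
Violet → 7 (second significant figure)
Gold → ×0.1 multiplier
Gold → ±5% tolerance
37 × 0.1 = 3.7 Ω
Highest = 3.7 × (1 + 5/100) = 3.885 Ω.

3.885 Ω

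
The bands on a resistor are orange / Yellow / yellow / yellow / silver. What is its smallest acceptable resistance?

3096000 Ω

Orange → 3 (first significant figure)
Yellow → 4 (second significant figure)
Yellow → 4 (third significant figure)
Yellow → ×10^4 multiplier
Silver → ±10% tolerance
344 × 10000 = 3440000 Ω
Smallest = 3440000 × (1 − 10/100) = 3096000 Ω.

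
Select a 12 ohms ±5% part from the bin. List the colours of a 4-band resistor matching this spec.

brown, red, black, gold

12 Ω = 12 × 10^0.
1 → brown
2 → red
Multiplier 10^0 → black.
±5% tolerance → gold.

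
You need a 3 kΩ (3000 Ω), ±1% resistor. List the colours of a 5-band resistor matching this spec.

3000 Ω = 300 × 10^1.
3 → orange
0 → black
0 → black
Multiplier 10^1 → brown.
±1% tolerance → brown.

orange, black, black, brown, brown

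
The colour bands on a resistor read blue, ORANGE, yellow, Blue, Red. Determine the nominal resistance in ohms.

Blue → 6 (first significant figure)
Orange → 3 (second significant figure)
Yellow → 4 (third significant figure)
Blue → ×10^6 multiplier
634 × 1000000 = 634000000 Ω

634000000 Ω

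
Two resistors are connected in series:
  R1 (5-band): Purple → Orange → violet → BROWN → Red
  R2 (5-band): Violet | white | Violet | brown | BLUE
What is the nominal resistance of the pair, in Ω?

R1: violet, orange, violet → 737; brown ×10 → 7370 Ω.
R2: violet, white, violet → 797; brown ×10 → 7970 Ω.
Series: 7370 + 7970 = 15340 Ω.

15340 Ω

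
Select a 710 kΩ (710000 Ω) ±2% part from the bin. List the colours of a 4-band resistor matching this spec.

710000 Ω = 71 × 10^4.
7 → violet
1 → brown
Multiplier 10^4 → yellow.
±2% tolerance → red.

violet, brown, yellow, red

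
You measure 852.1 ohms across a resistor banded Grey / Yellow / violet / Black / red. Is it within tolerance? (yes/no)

yes

Grey → 8 (first significant figure)
Yellow → 4 (second significant figure)
Violet → 7 (third significant figure)
Black → ×1 multiplier
Red → ±2% tolerance
847 × 1 = 847 Ω
Allowed range: 830.06 Ω to 863.94 Ω.
852.1 ohms lies inside that range.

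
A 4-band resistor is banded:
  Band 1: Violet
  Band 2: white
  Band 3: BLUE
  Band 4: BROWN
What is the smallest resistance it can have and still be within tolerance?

Violet → 7 (first significant figure)
White → 9 (second significant figure)
Blue → ×10^6 multiplier
Brown → ±1% tolerance
79 × 1000000 = 79000000 Ω
Smallest = 79000000 × (1 − 1/100) = 78210000 Ω.

78210000 Ω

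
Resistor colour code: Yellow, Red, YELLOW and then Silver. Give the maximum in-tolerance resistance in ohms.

462000 Ω

Yellow → 4 (first significant figure)
Red → 2 (second significant figure)
Yellow → ×10^4 multiplier
Silver → ±10% tolerance
42 × 10000 = 420000 Ω
Maximum = 420000 × (1 + 10/100) = 462000 Ω.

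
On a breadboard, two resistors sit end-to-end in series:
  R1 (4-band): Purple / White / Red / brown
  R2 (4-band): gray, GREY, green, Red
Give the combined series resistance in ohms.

8807900 Ω

R1: violet, white → 79; red ×10^2 → 7900 Ω.
R2: grey, grey → 88; green ×10^5 → 8800000 Ω.
Series: 7900 + 8800000 = 8807900 Ω.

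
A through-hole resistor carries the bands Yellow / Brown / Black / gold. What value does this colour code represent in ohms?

Yellow → 4 (first significant figure)
Brown → 1 (second significant figure)
Black → ×1 multiplier
41 × 1 = 41 Ω

41 Ω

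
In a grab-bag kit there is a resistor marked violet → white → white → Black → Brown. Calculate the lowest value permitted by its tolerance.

Violet → 7 (first significant figure)
White → 9 (second significant figure)
White → 9 (third significant figure)
Black → ×1 multiplier
Brown → ±1% tolerance
799 × 1 = 799 Ω
Lowest = 799 × (1 − 1/100) = 791.01 Ω.

791.01 Ω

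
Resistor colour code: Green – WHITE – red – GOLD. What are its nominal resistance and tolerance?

5900 Ω ±5%

Green → 5 (first significant figure)
White → 9 (second significant figure)
Red → ×10^2 multiplier
Gold → ±5% tolerance
59 × 100 = 5900 Ω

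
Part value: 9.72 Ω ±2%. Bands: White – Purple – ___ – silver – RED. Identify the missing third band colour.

9.72 Ω = 972 × 10^-2.
The third band gives digit 2 of the significand, and 2 is red.

red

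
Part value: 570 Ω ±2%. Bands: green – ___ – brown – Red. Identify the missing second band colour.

570 Ω = 57 × 10^1.
The second band gives digit 7 of the significand, and 7 is violet.

violet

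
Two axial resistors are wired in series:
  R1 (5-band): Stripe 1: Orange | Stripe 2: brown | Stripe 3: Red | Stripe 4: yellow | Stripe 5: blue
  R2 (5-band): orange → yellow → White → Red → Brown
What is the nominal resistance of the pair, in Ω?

3154900 Ω

R1: orange, brown, red → 312; yellow ×10^4 → 3120000 Ω.
R2: orange, yellow, white → 349; red ×10^2 → 34900 Ω.
Series: 3120000 + 34900 = 3154900 Ω.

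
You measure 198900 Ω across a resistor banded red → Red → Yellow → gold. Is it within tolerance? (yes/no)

Red → 2 (first significant figure)
Red → 2 (second significant figure)
Yellow → ×10^4 multiplier
Gold → ±5% tolerance
22 × 10000 = 220000 Ω
Allowed range: 209000 Ω to 231000 Ω.
198900 Ω lies outside that range.

no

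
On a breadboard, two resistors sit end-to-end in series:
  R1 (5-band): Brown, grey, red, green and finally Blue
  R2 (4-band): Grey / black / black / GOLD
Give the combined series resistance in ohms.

18200080 Ω

R1: brown, grey, red → 182; green ×10^5 → 18200000 Ω.
R2: grey, black → 80; black ×1 → 80 Ω.
Series: 18200000 + 80 = 18200080 Ω.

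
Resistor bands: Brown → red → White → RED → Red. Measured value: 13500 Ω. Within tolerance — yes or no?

no

Brown → 1 (first significant figure)
Red → 2 (second significant figure)
White → 9 (third significant figure)
Red → ×10^2 multiplier
Red → ±2% tolerance
129 × 100 = 12900 Ω
Allowed range: 12642 Ω to 13158 Ω.
13500 Ω lies outside that range.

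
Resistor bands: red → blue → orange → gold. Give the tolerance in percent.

±5%

The last band, gold, is the tolerance band.
Gold corresponds to ±5%.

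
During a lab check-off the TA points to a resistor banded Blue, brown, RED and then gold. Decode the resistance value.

Blue → 6 (first significant figure)
Brown → 1 (second significant figure)
Red → ×10^2 multiplier
61 × 100 = 6100 Ω

6100 Ω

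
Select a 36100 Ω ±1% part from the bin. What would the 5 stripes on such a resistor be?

orange, blue, brown, red, brown

36100 Ω = 361 × 10^2.
3 → orange
6 → blue
1 → brown
Multiplier 10^2 → red.
±1% tolerance → brown.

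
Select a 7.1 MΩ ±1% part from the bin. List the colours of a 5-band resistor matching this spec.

violet, brown, black, yellow, brown

7100000 Ω = 710 × 10^4.
7 → violet
1 → brown
0 → black
Multiplier 10^4 → yellow.
±1% tolerance → brown.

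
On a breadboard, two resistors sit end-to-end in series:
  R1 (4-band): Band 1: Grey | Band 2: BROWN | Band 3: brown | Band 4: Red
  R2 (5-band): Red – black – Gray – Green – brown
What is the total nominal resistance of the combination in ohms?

20800810 Ω

R1: grey, brown → 81; brown ×10 → 810 Ω.
R2: red, black, grey → 208; green ×10^5 → 20800000 Ω.
Series: 810 + 20800000 = 20800810 Ω.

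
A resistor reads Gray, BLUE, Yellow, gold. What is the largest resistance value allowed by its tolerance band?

903000 Ω

Grey → 8 (first significant figure)
Blue → 6 (second significant figure)
Yellow → ×10^4 multiplier
Gold → ±5% tolerance
86 × 10000 = 860000 Ω
Largest = 860000 × (1 + 5/100) = 903000 Ω.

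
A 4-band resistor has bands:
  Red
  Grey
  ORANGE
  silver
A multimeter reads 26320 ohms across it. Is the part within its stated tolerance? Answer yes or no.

yes

Red → 2 (first significant figure)
Grey → 8 (second significant figure)
Orange → ×10^3 multiplier
Silver → ±10% tolerance
28 × 1000 = 28000 Ω
Allowed range: 25200 Ω to 30800 Ω.
26320 ohms lies inside that range.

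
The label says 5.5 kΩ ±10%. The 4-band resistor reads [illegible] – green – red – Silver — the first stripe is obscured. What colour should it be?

5500 Ω = 55 × 10^2.
The first band gives digit 5 of the significand, and 5 is green.

green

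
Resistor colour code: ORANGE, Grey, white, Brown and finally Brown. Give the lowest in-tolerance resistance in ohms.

Orange → 3 (first significant figure)
Grey → 8 (second significant figure)
White → 9 (third significant figure)
Brown → ×10 multiplier
Brown → ±1% tolerance
389 × 10 = 3890 Ω
Lowest = 3890 × (1 − 1/100) = 3851.1 Ω.

3851.1 Ω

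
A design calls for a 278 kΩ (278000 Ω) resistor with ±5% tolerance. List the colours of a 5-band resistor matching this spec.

278000 Ω = 278 × 10^3.
2 → red
7 → violet
8 → grey
Multiplier 10^3 → orange.
±5% tolerance → gold.

red, violet, grey, orange, gold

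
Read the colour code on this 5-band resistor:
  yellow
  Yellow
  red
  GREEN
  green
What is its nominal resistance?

44200000 Ω

Yellow → 4 (first significant figure)
Yellow → 4 (second significant figure)
Red → 2 (third significant figure)
Green → ×10^5 multiplier
442 × 100000 = 44200000 Ω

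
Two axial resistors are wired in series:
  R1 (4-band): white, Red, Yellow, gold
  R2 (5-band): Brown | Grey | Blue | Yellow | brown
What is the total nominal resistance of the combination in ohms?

R1: white, red → 92; yellow ×10^4 → 920000 Ω.
R2: brown, grey, blue → 186; yellow ×10^4 → 1860000 Ω.
Series: 920000 + 1860000 = 2780000 Ω.

2780000 Ω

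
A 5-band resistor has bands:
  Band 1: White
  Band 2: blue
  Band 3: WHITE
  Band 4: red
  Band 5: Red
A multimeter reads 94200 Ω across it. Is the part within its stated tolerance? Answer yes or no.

White → 9 (first significant figure)
Blue → 6 (second significant figure)
White → 9 (third significant figure)
Red → ×10^2 multiplier
Red → ±2% tolerance
969 × 100 = 96900 Ω
Allowed range: 94962 Ω to 98838 Ω.
94200 Ω lies outside that range.

no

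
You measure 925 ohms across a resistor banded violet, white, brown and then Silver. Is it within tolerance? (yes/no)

Violet → 7 (first significant figure)
White → 9 (second significant figure)
Brown → ×10 multiplier
Silver → ±10% tolerance
79 × 10 = 790 Ω
Allowed range: 711 Ω to 869 Ω.
925 ohms lies outside that range.

no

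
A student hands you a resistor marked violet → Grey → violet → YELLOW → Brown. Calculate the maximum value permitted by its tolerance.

Violet → 7 (first significant figure)
Grey → 8 (second significant figure)
Violet → 7 (third significant figure)
Yellow → ×10^4 multiplier
Brown → ±1% tolerance
787 × 10000 = 7870000 Ω
Maximum = 7870000 × (1 + 1/100) = 7948700 Ω.

7948700 Ω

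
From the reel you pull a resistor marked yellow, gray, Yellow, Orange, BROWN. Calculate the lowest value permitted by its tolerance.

479160 Ω

Yellow → 4 (first significant figure)
Grey → 8 (second significant figure)
Yellow → 4 (third significant figure)
Orange → ×10^3 multiplier
Brown → ±1% tolerance
484 × 1000 = 484000 Ω
Lowest = 484000 × (1 − 1/100) = 479160 Ω.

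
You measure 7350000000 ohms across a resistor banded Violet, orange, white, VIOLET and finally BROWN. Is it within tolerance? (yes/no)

yes

Violet → 7 (first significant figure)
Orange → 3 (second significant figure)
White → 9 (third significant figure)
Violet → ×10^7 multiplier
Brown → ±1% tolerance
739 × 10000000 = 7390000000 Ω
Allowed range: 7316100000 Ω to 7463900000 Ω.
7350000000 ohms lies inside that range.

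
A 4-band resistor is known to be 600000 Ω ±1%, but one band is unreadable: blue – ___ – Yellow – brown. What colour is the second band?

black

600000 Ω = 60 × 10^4.
The second band gives digit 0 of the significand, and 0 is black.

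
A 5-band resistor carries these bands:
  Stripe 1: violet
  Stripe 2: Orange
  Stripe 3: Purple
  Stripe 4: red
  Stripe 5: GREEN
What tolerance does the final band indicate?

±0.5%

The last band, green, is the tolerance band.
Green corresponds to ±0.5%.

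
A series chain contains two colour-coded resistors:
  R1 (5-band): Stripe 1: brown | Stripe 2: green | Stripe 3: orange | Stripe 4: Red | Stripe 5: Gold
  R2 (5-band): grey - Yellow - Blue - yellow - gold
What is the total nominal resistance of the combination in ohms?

R1: brown, green, orange → 153; red ×10^2 → 15300 Ω.
R2: grey, yellow, blue → 846; yellow ×10^4 → 8460000 Ω.
Series: 15300 + 8460000 = 8475300 Ω.

8475300 Ω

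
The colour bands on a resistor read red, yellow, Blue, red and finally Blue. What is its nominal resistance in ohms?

24600 Ω

Red → 2 (first significant figure)
Yellow → 4 (second significant figure)
Blue → 6 (third significant figure)
Red → ×10^2 multiplier
246 × 100 = 24600 Ω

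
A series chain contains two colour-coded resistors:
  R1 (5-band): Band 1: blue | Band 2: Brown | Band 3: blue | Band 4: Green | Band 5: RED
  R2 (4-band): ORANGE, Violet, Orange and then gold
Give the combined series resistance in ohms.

61637000 Ω

R1: blue, brown, blue → 616; green ×10^5 → 61600000 Ω.
R2: orange, violet → 37; orange ×10^3 → 37000 Ω.
Series: 61600000 + 37000 = 61637000 Ω.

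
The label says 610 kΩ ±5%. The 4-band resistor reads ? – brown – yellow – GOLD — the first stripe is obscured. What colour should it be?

610000 Ω = 61 × 10^4.
The first band gives digit 6 of the significand, and 6 is blue.

blue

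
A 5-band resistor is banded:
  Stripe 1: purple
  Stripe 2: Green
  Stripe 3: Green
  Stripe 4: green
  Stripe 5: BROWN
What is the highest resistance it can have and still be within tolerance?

Violet → 7 (first significant figure)
Green → 5 (second significant figure)
Green → 5 (third significant figure)
Green → ×10^5 multiplier
Brown → ±1% tolerance
755 × 100000 = 75500000 Ω
Highest = 75500000 × (1 + 1/100) = 76255000 Ω.

76255000 Ω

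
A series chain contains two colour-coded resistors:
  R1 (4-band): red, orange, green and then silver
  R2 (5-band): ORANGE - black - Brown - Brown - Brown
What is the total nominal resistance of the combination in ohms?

2303010 Ω

R1: red, orange → 23; green ×10^5 → 2300000 Ω.
R2: orange, black, brown → 301; brown ×10 → 3010 Ω.
Series: 2300000 + 3010 = 2303010 Ω.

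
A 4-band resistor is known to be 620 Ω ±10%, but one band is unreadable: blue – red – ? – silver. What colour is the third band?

brown

620 Ω = 62 × 10^1.
The third band is the multiplier, 10^1, which is brown.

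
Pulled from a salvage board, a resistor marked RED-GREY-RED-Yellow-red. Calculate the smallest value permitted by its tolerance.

Red → 2 (first significant figure)
Grey → 8 (second significant figure)
Red → 2 (third significant figure)
Yellow → ×10^4 multiplier
Red → ±2% tolerance
282 × 10000 = 2820000 Ω
Smallest = 2820000 × (1 − 2/100) = 2763600 Ω.

2763600 Ω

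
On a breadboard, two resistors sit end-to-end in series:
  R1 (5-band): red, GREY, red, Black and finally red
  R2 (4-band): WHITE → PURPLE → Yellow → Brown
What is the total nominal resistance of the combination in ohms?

R1: red, grey, red → 282; black ×1 → 282 Ω.
R2: white, violet → 97; yellow ×10^4 → 970000 Ω.
Series: 282 + 970000 = 970282 Ω.

970282 Ω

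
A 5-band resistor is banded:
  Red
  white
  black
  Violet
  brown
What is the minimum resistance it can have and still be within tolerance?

2871000000 Ω

Red → 2 (first significant figure)
White → 9 (second significant figure)
Black → 0 (third significant figure)
Violet → ×10^7 multiplier
Brown → ±1% tolerance
290 × 10000000 = 2900000000 Ω
Minimum = 2900000000 × (1 − 1/100) = 2871000000 Ω.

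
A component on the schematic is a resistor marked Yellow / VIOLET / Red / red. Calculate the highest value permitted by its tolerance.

Yellow → 4 (first significant figure)
Violet → 7 (second significant figure)
Red → ×10^2 multiplier
Red → ±2% tolerance
47 × 100 = 4700 Ω
Highest = 4700 × (1 + 2/100) = 4794 Ω.

4794 Ω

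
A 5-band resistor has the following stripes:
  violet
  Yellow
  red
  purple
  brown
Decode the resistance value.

7420000000 Ω

Violet → 7 (first significant figure)
Yellow → 4 (second significant figure)
Red → 2 (third significant figure)
Violet → ×10^7 multiplier
742 × 10000000 = 7420000000 Ω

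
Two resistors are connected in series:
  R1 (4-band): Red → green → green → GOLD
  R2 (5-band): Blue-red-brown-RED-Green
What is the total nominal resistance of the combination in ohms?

R1: red, green → 25; green ×10^5 → 2500000 Ω.
R2: blue, red, brown → 621; red ×10^2 → 62100 Ω.
Series: 2500000 + 62100 = 2562100 Ω.

2562100 Ω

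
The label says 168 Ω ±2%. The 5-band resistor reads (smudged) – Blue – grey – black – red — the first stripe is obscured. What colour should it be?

168 Ω = 168 × 10^0.
The first band gives digit 1 of the significand, and 1 is brown.

brown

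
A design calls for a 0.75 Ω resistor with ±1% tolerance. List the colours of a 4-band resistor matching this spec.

0.75 Ω = 75 × 10^-2.
7 → violet
5 → green
Multiplier 10^-2 → silver.
±1% tolerance → brown.

violet, green, silver, brown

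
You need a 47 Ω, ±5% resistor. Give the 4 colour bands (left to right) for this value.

yellow, violet, black, gold

47 Ω = 47 × 10^0.
4 → yellow
7 → violet
Multiplier 10^0 → black.
±5% tolerance → gold.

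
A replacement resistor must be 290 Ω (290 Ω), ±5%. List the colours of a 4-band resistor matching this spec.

red, white, brown, gold

290 Ω = 29 × 10^1.
2 → red
9 → white
Multiplier 10^1 → brown.
±5% tolerance → gold.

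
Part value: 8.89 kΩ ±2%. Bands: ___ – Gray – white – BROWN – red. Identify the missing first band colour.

grey

8890 Ω = 889 × 10^1.
The first band gives digit 8 of the significand, and 8 is grey.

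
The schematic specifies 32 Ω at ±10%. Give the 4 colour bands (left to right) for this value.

32 Ω = 32 × 10^0.
3 → orange
2 → red
Multiplier 10^0 → black.
±10% tolerance → silver.

orange, red, black, silver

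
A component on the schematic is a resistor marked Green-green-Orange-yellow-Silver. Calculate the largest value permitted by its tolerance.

6083000 Ω

Green → 5 (first significant figure)
Green → 5 (second significant figure)
Orange → 3 (third significant figure)
Yellow → ×10^4 multiplier
Silver → ±10% tolerance
553 × 10000 = 5530000 Ω
Largest = 5530000 × (1 + 10/100) = 6083000 Ω.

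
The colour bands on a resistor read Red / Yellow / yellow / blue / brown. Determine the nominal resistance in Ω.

244000000 Ω

Red → 2 (first significant figure)
Yellow → 4 (second significant figure)
Yellow → 4 (third significant figure)
Blue → ×10^6 multiplier
244 × 1000000 = 244000000 Ω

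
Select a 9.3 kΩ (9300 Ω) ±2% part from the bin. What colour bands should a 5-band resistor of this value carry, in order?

white, orange, black, brown, red

9300 Ω = 930 × 10^1.
9 → white
3 → orange
0 → black
Multiplier 10^1 → brown.
±2% tolerance → red.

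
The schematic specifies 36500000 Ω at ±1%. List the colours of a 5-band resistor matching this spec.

orange, blue, green, green, brown

36500000 Ω = 365 × 10^5.
3 → orange
6 → blue
5 → green
Multiplier 10^5 → green.
±1% tolerance → brown.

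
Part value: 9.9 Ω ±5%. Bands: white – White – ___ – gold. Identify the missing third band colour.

gold

9.9 Ω = 99 × 10^-1.
The third band is the multiplier, 10^-1, which is gold.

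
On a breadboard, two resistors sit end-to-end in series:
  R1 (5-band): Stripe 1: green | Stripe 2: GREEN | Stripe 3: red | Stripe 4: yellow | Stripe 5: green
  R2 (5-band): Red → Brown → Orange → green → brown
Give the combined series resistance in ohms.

R1: green, green, red → 552; yellow ×10^4 → 5520000 Ω.
R2: red, brown, orange → 213; green ×10^5 → 21300000 Ω.
Series: 5520000 + 21300000 = 26820000 Ω.

26820000 Ω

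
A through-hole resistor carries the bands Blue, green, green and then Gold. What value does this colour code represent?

6500000 Ω

Blue → 6 (first significant figure)
Green → 5 (second significant figure)
Green → ×10^5 multiplier
65 × 100000 = 6500000 Ω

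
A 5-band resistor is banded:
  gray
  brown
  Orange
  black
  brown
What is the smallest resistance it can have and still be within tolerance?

Grey → 8 (first significant figure)
Brown → 1 (second significant figure)
Orange → 3 (third significant figure)
Black → ×1 multiplier
Brown → ±1% tolerance
813 × 1 = 813 Ω
Smallest = 813 × (1 − 1/100) = 804.87 Ω.

804.87 Ω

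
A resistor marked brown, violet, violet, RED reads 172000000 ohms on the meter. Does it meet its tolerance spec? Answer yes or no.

Brown → 1 (first significant figure)
Violet → 7 (second significant figure)
Violet → ×10^7 multiplier
Red → ±2% tolerance
17 × 10000000 = 170000000 Ω
Allowed range: 166600000 Ω to 173400000 Ω.
172000000 ohms lies inside that range.

yes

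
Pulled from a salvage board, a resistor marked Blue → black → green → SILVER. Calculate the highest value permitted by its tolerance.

Blue → 6 (first significant figure)
Black → 0 (second significant figure)
Green → ×10^5 multiplier
Silver → ±10% tolerance
60 × 100000 = 6000000 Ω
Highest = 6000000 × (1 + 10/100) = 6600000 Ω.

6600000 Ω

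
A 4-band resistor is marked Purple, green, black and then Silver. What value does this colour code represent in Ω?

75 Ω

Violet → 7 (first significant figure)
Green → 5 (second significant figure)
Black → ×1 multiplier
75 × 1 = 75 Ω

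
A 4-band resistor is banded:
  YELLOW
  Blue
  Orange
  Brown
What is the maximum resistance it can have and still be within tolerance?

46460 Ω

Yellow → 4 (first significant figure)
Blue → 6 (second significant figure)
Orange → ×10^3 multiplier
Brown → ±1% tolerance
46 × 1000 = 46000 Ω
Maximum = 46000 × (1 + 1/100) = 46460 Ω.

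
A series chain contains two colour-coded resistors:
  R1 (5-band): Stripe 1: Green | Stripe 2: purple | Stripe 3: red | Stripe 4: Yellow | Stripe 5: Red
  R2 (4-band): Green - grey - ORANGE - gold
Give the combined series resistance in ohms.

5778000 Ω

R1: green, violet, red → 572; yellow ×10^4 → 5720000 Ω.
R2: green, grey → 58; orange ×10^3 → 58000 Ω.
Series: 5720000 + 58000 = 5778000 Ω.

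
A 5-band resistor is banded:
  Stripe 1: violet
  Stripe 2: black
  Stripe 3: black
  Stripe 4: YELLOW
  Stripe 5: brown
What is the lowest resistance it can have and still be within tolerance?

6930000 Ω

Violet → 7 (first significant figure)
Black → 0 (second significant figure)
Black → 0 (third significant figure)
Yellow → ×10^4 multiplier
Brown → ±1% tolerance
700 × 10000 = 7000000 Ω
Lowest = 7000000 × (1 − 1/100) = 6930000 Ω.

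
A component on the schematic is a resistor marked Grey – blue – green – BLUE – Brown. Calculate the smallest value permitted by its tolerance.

Grey → 8 (first significant figure)
Blue → 6 (second significant figure)
Green → 5 (third significant figure)
Blue → ×10^6 multiplier
Brown → ±1% tolerance
865 × 1000000 = 865000000 Ω
Smallest = 865000000 × (1 − 1/100) = 856350000 Ω.

856350000 Ω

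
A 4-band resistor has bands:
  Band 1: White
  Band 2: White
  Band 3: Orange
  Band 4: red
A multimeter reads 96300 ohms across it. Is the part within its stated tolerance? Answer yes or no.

White → 9 (first significant figure)
White → 9 (second significant figure)
Orange → ×10^3 multiplier
Red → ±2% tolerance
99 × 1000 = 99000 Ω
Allowed range: 97020 Ω to 100980 Ω.
96300 ohms lies outside that range.

no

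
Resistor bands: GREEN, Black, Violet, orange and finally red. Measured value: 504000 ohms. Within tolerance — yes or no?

Green → 5 (first significant figure)
Black → 0 (second significant figure)
Violet → 7 (third significant figure)
Orange → ×10^3 multiplier
Red → ±2% tolerance
507 × 1000 = 507000 Ω
Allowed range: 496860 Ω to 517140 Ω.
504000 ohms lies inside that range.

yes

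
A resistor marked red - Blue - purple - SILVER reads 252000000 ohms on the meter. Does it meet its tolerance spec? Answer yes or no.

Red → 2 (first significant figure)
Blue → 6 (second significant figure)
Violet → ×10^7 multiplier
Silver → ±10% tolerance
26 × 10000000 = 260000000 Ω
Allowed range: 234000000 Ω to 286000000 Ω.
252000000 ohms lies inside that range.

yes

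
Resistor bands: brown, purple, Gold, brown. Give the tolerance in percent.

The last band, brown, is the tolerance band.
Brown corresponds to ±1%.

±1%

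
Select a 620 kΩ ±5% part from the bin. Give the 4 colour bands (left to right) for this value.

620000 Ω = 62 × 10^4.
6 → blue
2 → red
Multiplier 10^4 → yellow.
±5% tolerance → gold.

blue, red, yellow, gold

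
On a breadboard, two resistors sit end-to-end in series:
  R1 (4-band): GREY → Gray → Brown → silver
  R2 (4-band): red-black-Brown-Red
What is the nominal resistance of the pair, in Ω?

R1: grey, grey → 88; brown ×10 → 880 Ω.
R2: red, black → 20; brown ×10 → 200 Ω.
Series: 880 + 200 = 1080 Ω.

1080 Ω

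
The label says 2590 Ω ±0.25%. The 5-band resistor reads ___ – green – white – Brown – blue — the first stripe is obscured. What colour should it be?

red

2590 Ω = 259 × 10^1.
The first band gives digit 2 of the significand, and 2 is red.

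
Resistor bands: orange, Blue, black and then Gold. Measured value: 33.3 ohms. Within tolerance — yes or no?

no

Orange → 3 (first significant figure)
Blue → 6 (second significant figure)
Black → ×1 multiplier
Gold → ±5% tolerance
36 × 1 = 36 Ω
Allowed range: 34.2 Ω to 37.8 Ω.
33.3 ohms lies outside that range.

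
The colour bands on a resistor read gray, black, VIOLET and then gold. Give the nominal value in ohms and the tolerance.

800000000 Ω ±5%

Grey → 8 (first significant figure)
Black → 0 (second significant figure)
Violet → ×10^7 multiplier
Gold → ±5% tolerance
80 × 10000000 = 800000000 Ω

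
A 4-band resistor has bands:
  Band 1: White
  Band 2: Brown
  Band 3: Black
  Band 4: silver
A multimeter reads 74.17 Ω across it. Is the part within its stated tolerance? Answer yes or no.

no

White → 9 (first significant figure)
Brown → 1 (second significant figure)
Black → ×1 multiplier
Silver → ±10% tolerance
91 × 1 = 91 Ω
Allowed range: 81.9 Ω to 100.1 Ω.
74.17 Ω lies outside that range.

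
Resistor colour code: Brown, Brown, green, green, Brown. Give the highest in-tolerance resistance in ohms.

Brown → 1 (first significant figure)
Brown → 1 (second significant figure)
Green → 5 (third significant figure)
Green → ×10^5 multiplier
Brown → ±1% tolerance
115 × 100000 = 11500000 Ω
Highest = 11500000 × (1 + 1/100) = 11615000 Ω.

11615000 Ω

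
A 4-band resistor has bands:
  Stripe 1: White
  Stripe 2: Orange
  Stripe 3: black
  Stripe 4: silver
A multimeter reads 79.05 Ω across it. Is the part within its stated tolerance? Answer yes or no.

no

White → 9 (first significant figure)
Orange → 3 (second significant figure)
Black → ×1 multiplier
Silver → ±10% tolerance
93 × 1 = 93 Ω
Allowed range: 83.7 Ω to 102.3 Ω.
79.05 Ω lies outside that range.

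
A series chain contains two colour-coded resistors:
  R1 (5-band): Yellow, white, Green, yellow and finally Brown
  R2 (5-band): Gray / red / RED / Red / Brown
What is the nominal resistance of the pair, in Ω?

R1: yellow, white, green → 495; yellow ×10^4 → 4950000 Ω.
R2: grey, red, red → 822; red ×10^2 → 82200 Ω.
Series: 4950000 + 82200 = 5032200 Ω.

5032200 Ω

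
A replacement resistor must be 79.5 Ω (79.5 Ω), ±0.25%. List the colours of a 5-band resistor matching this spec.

79.5 Ω = 795 × 10^-1.
7 → violet
9 → white
5 → green
Multiplier 10^-1 → gold.
±0.25% tolerance → blue.

violet, white, green, gold, blue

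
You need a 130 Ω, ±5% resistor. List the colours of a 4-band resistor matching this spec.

130 Ω = 13 × 10^1.
1 → brown
3 → orange
Multiplier 10^1 → brown.
±5% tolerance → gold.

brown, orange, brown, gold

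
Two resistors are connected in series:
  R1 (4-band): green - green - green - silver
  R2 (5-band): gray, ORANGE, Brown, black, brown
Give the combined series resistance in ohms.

5500831 Ω

R1: green, green → 55; green ×10^5 → 5500000 Ω.
R2: grey, orange, brown → 831; black ×1 → 831 Ω.
Series: 5500000 + 831 = 5500831 Ω.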